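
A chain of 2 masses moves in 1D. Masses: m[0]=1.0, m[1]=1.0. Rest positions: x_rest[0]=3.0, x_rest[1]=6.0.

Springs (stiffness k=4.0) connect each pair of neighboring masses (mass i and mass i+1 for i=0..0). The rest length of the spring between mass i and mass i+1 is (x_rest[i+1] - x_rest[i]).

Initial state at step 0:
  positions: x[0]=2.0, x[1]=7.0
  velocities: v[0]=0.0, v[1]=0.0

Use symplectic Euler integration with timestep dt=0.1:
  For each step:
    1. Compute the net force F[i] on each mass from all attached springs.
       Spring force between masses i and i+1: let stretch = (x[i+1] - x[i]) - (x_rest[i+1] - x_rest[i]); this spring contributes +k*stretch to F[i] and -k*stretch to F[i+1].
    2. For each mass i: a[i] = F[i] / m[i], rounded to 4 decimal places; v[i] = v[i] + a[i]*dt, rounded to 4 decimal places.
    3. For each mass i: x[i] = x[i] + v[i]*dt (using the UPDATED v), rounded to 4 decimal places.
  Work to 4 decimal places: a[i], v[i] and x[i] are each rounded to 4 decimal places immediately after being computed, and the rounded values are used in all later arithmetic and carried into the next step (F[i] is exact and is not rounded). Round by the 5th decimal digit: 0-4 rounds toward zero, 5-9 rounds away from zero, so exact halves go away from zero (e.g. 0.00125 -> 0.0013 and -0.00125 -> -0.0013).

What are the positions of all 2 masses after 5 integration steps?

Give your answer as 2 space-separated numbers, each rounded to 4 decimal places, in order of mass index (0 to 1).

Step 0: x=[2.0000 7.0000] v=[0.0000 0.0000]
Step 1: x=[2.0800 6.9200] v=[0.8000 -0.8000]
Step 2: x=[2.2336 6.7664] v=[1.5360 -1.5360]
Step 3: x=[2.4485 6.5515] v=[2.1491 -2.1491]
Step 4: x=[2.7075 6.2925] v=[2.5903 -2.5903]
Step 5: x=[2.9899 6.0101] v=[2.8243 -2.8243]

Answer: 2.9899 6.0101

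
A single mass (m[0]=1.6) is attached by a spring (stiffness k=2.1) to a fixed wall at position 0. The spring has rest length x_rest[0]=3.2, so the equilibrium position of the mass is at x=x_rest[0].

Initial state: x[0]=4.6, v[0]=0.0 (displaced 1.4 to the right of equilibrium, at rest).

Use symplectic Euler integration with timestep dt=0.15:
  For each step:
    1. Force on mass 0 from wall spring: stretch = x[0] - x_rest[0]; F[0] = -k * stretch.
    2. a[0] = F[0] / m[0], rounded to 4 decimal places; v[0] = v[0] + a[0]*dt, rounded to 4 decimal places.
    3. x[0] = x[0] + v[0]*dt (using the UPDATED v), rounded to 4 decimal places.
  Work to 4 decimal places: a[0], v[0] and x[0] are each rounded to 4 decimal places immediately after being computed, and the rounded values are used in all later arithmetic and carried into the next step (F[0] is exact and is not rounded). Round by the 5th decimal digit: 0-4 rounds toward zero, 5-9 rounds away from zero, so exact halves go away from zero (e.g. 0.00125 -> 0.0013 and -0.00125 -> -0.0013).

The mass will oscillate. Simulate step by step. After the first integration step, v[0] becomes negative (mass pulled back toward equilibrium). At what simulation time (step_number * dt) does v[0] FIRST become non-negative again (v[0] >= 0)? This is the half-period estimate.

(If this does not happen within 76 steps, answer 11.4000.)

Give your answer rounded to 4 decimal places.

Step 0: x=[4.6000] v=[0.0000]
Step 1: x=[4.5587] v=[-0.2756]
Step 2: x=[4.4772] v=[-0.5431]
Step 3: x=[4.3580] v=[-0.7945]
Step 4: x=[4.2046] v=[-1.0225]
Step 5: x=[4.0216] v=[-1.2203]
Step 6: x=[3.8143] v=[-1.3821]
Step 7: x=[3.5889] v=[-1.5030]
Step 8: x=[3.3520] v=[-1.5796]
Step 9: x=[3.1106] v=[-1.6095]
Step 10: x=[2.8718] v=[-1.5919]
Step 11: x=[2.6427] v=[-1.5273]
Step 12: x=[2.4301] v=[-1.4176]
Step 13: x=[2.2402] v=[-1.2660]
Step 14: x=[2.0787] v=[-1.0770]
Step 15: x=[1.9503] v=[-0.8562]
Step 16: x=[1.8588] v=[-0.6102]
Step 17: x=[1.8069] v=[-0.3462]
Step 18: x=[1.7961] v=[-0.0719]
Step 19: x=[1.8268] v=[0.2045]
First v>=0 after going negative at step 19, time=2.8500

Answer: 2.8500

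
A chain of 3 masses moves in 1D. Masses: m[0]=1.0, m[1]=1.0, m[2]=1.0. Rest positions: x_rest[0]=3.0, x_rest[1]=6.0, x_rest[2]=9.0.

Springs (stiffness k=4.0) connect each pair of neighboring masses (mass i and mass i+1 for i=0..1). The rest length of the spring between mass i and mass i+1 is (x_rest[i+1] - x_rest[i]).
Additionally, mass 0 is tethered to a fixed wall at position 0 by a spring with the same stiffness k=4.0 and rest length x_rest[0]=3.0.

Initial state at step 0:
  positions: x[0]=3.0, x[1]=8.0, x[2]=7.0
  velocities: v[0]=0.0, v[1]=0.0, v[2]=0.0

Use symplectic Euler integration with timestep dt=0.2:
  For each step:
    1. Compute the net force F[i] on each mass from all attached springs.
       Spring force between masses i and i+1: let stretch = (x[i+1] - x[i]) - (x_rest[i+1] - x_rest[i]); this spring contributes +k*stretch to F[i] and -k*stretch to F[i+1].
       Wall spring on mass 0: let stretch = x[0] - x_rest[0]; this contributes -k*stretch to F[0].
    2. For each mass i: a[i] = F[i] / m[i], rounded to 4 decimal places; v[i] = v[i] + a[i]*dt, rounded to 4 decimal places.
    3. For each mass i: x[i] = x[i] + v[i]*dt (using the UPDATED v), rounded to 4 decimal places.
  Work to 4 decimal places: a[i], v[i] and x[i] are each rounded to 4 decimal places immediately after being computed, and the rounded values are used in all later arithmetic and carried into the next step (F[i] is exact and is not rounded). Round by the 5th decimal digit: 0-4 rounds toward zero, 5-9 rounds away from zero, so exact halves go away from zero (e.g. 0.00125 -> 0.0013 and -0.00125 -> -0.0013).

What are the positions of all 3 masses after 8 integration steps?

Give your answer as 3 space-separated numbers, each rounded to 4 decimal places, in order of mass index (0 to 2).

Step 0: x=[3.0000 8.0000 7.0000] v=[0.0000 0.0000 0.0000]
Step 1: x=[3.3200 7.0400 7.6400] v=[1.6000 -4.8000 3.2000]
Step 2: x=[3.7040 5.5808 8.6640] v=[1.9200 -7.2960 5.1200]
Step 3: x=[3.7956 4.3146 9.6747] v=[0.4582 -6.3309 5.0534]
Step 4: x=[3.3630 3.8230 10.3078] v=[-2.1631 -2.4580 3.1653]
Step 5: x=[2.4659 4.2954 10.3833] v=[-4.4855 2.3618 0.3775]
Step 6: x=[1.4670 5.4491 9.9647] v=[-4.9946 5.7685 -2.0928]
Step 7: x=[0.8705 6.6882 9.3036] v=[-2.9825 6.1953 -3.3053]
Step 8: x=[1.0656 7.4149 8.7041] v=[0.9753 3.6335 -2.9976]

Answer: 1.0656 7.4149 8.7041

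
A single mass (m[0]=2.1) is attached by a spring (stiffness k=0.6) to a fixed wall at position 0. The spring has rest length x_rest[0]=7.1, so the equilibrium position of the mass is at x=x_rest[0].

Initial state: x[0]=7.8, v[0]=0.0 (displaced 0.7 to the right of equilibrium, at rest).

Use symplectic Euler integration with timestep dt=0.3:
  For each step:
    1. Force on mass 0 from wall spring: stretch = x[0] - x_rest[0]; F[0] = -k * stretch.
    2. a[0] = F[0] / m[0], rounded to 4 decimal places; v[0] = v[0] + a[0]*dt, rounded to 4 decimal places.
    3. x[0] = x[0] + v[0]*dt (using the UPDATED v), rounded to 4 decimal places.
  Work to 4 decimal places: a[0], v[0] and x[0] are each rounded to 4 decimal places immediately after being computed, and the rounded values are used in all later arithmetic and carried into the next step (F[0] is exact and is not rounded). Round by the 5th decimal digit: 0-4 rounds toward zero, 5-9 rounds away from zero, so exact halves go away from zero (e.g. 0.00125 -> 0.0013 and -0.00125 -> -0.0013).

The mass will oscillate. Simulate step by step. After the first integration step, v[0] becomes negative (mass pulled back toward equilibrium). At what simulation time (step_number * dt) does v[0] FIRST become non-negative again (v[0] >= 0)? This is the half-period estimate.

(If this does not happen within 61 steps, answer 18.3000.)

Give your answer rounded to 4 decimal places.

Answer: 6.0000

Derivation:
Step 0: x=[7.8000] v=[0.0000]
Step 1: x=[7.7820] v=[-0.0600]
Step 2: x=[7.7465] v=[-0.1185]
Step 3: x=[7.6943] v=[-0.1739]
Step 4: x=[7.6269] v=[-0.2248]
Step 5: x=[7.5459] v=[-0.2700]
Step 6: x=[7.4534] v=[-0.3082]
Step 7: x=[7.3519] v=[-0.3385]
Step 8: x=[7.2439] v=[-0.3601]
Step 9: x=[7.1322] v=[-0.3724]
Step 10: x=[7.0196] v=[-0.3752]
Step 11: x=[6.9091] v=[-0.3683]
Step 12: x=[6.8035] v=[-0.3520]
Step 13: x=[6.7055] v=[-0.3266]
Step 14: x=[6.6177] v=[-0.2928]
Step 15: x=[6.5423] v=[-0.2515]
Step 16: x=[6.4812] v=[-0.2037]
Step 17: x=[6.4360] v=[-0.1507]
Step 18: x=[6.4079] v=[-0.0938]
Step 19: x=[6.3976] v=[-0.0345]
Step 20: x=[6.4053] v=[0.0257]
First v>=0 after going negative at step 20, time=6.0000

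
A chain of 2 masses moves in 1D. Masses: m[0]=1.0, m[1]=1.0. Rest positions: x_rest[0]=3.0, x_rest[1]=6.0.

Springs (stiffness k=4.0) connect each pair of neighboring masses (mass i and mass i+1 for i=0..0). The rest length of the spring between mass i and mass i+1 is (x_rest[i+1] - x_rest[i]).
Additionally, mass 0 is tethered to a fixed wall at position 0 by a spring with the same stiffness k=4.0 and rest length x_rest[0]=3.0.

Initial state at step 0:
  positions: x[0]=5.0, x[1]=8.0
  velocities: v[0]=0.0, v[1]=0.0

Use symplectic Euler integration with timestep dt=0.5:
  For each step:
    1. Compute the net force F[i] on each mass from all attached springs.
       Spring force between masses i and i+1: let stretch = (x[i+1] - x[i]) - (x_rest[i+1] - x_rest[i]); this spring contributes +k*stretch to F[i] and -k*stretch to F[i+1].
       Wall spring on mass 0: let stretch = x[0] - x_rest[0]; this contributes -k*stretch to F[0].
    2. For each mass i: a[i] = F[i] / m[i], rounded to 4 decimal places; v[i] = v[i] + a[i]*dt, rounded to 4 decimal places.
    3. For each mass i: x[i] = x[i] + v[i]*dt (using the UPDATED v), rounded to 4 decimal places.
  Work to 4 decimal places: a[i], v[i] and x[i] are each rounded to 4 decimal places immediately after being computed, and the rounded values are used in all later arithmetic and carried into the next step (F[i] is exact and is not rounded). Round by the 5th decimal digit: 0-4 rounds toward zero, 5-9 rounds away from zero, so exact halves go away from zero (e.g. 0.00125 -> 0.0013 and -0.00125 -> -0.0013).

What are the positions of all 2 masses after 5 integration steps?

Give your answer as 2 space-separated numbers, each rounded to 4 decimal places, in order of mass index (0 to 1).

Step 0: x=[5.0000 8.0000] v=[0.0000 0.0000]
Step 1: x=[3.0000 8.0000] v=[-4.0000 0.0000]
Step 2: x=[3.0000 6.0000] v=[0.0000 -4.0000]
Step 3: x=[3.0000 4.0000] v=[0.0000 -4.0000]
Step 4: x=[1.0000 4.0000] v=[-4.0000 0.0000]
Step 5: x=[1.0000 4.0000] v=[0.0000 0.0000]

Answer: 1.0000 4.0000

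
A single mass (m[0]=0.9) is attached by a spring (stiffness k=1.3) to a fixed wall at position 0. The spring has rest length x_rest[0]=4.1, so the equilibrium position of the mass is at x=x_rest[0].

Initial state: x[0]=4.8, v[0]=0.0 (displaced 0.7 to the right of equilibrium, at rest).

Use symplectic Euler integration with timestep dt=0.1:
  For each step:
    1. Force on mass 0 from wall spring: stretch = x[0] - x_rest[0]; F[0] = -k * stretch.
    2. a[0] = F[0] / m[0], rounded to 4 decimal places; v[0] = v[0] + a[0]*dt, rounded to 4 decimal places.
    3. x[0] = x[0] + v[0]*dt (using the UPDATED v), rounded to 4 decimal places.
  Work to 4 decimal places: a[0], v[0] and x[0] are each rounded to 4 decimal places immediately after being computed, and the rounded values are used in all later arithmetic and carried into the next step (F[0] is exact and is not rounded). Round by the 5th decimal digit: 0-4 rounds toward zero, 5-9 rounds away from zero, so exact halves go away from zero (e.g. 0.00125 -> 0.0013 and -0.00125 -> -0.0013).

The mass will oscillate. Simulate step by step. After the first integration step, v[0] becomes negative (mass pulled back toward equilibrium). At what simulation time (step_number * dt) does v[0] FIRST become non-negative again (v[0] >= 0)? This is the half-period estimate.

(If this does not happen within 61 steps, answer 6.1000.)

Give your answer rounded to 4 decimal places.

Step 0: x=[4.8000] v=[0.0000]
Step 1: x=[4.7899] v=[-0.1011]
Step 2: x=[4.7698] v=[-0.2008]
Step 3: x=[4.7400] v=[-0.2976]
Step 4: x=[4.7010] v=[-0.3900]
Step 5: x=[4.6533] v=[-0.4768]
Step 6: x=[4.5976] v=[-0.5567]
Step 7: x=[4.5347] v=[-0.6286]
Step 8: x=[4.4656] v=[-0.6914]
Step 9: x=[4.3912] v=[-0.7442]
Step 10: x=[4.3126] v=[-0.7863]
Step 11: x=[4.2309] v=[-0.8170]
Step 12: x=[4.1473] v=[-0.8359]
Step 13: x=[4.0630] v=[-0.8427]
Step 14: x=[3.9793] v=[-0.8374]
Step 15: x=[3.8973] v=[-0.8200]
Step 16: x=[3.8182] v=[-0.7907]
Step 17: x=[3.7432] v=[-0.7500]
Step 18: x=[3.6734] v=[-0.6985]
Step 19: x=[3.6097] v=[-0.6369]
Step 20: x=[3.5531] v=[-0.5661]
Step 21: x=[3.5044] v=[-0.4871]
Step 22: x=[3.4643] v=[-0.4011]
Step 23: x=[3.4334] v=[-0.3093]
Step 24: x=[3.4121] v=[-0.2130]
Step 25: x=[3.4007] v=[-0.1136]
Step 26: x=[3.3994] v=[-0.0126]
Step 27: x=[3.4083] v=[0.0886]
First v>=0 after going negative at step 27, time=2.7000

Answer: 2.7000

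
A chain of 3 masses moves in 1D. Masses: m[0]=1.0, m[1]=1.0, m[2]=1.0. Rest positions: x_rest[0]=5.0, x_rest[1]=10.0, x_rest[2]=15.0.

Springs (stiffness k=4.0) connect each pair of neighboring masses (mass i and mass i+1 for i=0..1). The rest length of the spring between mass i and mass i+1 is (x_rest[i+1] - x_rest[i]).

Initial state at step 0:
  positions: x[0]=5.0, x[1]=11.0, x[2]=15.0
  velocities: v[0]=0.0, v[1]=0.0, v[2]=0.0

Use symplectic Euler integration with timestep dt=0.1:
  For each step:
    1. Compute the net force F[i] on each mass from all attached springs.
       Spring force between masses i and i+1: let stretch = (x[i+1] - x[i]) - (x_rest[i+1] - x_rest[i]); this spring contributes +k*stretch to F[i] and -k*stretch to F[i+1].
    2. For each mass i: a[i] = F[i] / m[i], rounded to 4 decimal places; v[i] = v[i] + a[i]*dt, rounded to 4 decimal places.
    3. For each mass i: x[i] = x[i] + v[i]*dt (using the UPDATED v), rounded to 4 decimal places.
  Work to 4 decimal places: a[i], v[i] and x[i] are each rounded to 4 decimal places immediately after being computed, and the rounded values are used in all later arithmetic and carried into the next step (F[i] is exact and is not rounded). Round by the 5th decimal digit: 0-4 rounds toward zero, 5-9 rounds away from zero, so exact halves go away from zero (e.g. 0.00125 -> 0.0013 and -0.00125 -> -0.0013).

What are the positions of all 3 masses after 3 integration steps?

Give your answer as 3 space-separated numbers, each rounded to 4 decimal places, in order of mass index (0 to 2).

Step 0: x=[5.0000 11.0000 15.0000] v=[0.0000 0.0000 0.0000]
Step 1: x=[5.0400 10.9200 15.0400] v=[0.4000 -0.8000 0.4000]
Step 2: x=[5.1152 10.7696 15.1152] v=[0.7520 -1.5040 0.7520]
Step 3: x=[5.2166 10.5669 15.2166] v=[1.0138 -2.0275 1.0138]

Answer: 5.2166 10.5669 15.2166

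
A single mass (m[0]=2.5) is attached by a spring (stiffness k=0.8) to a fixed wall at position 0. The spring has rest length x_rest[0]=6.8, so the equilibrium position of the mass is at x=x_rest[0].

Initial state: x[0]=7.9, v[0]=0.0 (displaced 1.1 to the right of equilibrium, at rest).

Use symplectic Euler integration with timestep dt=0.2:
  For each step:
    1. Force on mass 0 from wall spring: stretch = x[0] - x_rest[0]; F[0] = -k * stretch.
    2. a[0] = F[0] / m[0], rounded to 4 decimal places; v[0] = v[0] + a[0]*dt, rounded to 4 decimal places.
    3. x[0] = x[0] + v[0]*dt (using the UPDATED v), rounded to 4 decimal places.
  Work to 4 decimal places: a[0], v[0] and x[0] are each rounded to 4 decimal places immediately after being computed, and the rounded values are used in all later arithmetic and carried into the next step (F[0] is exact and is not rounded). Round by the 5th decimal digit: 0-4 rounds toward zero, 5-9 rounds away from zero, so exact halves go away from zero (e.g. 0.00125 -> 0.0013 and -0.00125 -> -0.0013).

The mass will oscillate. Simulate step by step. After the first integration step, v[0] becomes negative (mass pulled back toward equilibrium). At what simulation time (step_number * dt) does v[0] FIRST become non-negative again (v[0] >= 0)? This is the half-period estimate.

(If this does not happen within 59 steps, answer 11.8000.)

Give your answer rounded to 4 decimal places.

Step 0: x=[7.9000] v=[0.0000]
Step 1: x=[7.8859] v=[-0.0704]
Step 2: x=[7.8579] v=[-0.1399]
Step 3: x=[7.8164] v=[-0.2076]
Step 4: x=[7.7619] v=[-0.2726]
Step 5: x=[7.6951] v=[-0.3342]
Step 6: x=[7.6168] v=[-0.3915]
Step 7: x=[7.5280] v=[-0.4438]
Step 8: x=[7.4299] v=[-0.4904]
Step 9: x=[7.3238] v=[-0.5307]
Step 10: x=[7.2110] v=[-0.5642]
Step 11: x=[7.0929] v=[-0.5905]
Step 12: x=[6.9711] v=[-0.6092]
Step 13: x=[6.8471] v=[-0.6202]
Step 14: x=[6.7225] v=[-0.6232]
Step 15: x=[6.5989] v=[-0.6182]
Step 16: x=[6.4778] v=[-0.6053]
Step 17: x=[6.3609] v=[-0.5847]
Step 18: x=[6.2496] v=[-0.5566]
Step 19: x=[6.1453] v=[-0.5214]
Step 20: x=[6.0494] v=[-0.4795]
Step 21: x=[5.9631] v=[-0.4315]
Step 22: x=[5.8875] v=[-0.3779]
Step 23: x=[5.8236] v=[-0.3195]
Step 24: x=[5.7722] v=[-0.2570]
Step 25: x=[5.7340] v=[-0.1912]
Step 26: x=[5.7094] v=[-0.1230]
Step 27: x=[5.6988] v=[-0.0532]
Step 28: x=[5.7023] v=[0.0173]
First v>=0 after going negative at step 28, time=5.6000

Answer: 5.6000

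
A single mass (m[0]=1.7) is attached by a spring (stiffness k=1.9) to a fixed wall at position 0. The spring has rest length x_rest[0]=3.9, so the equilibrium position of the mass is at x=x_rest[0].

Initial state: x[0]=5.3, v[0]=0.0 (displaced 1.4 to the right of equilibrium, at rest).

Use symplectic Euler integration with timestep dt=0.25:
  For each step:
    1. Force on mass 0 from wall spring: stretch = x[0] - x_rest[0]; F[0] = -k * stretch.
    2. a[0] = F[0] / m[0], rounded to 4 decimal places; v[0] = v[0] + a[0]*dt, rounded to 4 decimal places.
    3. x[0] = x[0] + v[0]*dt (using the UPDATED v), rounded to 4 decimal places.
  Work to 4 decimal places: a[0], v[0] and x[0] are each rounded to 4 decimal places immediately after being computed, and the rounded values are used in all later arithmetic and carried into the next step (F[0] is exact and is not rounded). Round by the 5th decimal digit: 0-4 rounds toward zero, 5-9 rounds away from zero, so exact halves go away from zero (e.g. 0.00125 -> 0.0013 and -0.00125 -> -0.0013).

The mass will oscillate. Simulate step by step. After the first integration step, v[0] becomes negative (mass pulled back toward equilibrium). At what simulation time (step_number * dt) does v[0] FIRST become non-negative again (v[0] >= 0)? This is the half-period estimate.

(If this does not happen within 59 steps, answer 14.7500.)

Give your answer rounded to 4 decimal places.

Answer: 3.0000

Derivation:
Step 0: x=[5.3000] v=[0.0000]
Step 1: x=[5.2022] v=[-0.3912]
Step 2: x=[5.0134] v=[-0.7551]
Step 3: x=[4.7469] v=[-1.0662]
Step 4: x=[4.4212] v=[-1.3028]
Step 5: x=[4.0591] v=[-1.4484]
Step 6: x=[3.6859] v=[-1.4929]
Step 7: x=[3.3276] v=[-1.4331]
Step 8: x=[3.0093] v=[-1.2732]
Step 9: x=[2.7532] v=[-1.0243]
Step 10: x=[2.5772] v=[-0.7039]
Step 11: x=[2.4936] v=[-0.3343]
Step 12: x=[2.5083] v=[0.0587]
First v>=0 after going negative at step 12, time=3.0000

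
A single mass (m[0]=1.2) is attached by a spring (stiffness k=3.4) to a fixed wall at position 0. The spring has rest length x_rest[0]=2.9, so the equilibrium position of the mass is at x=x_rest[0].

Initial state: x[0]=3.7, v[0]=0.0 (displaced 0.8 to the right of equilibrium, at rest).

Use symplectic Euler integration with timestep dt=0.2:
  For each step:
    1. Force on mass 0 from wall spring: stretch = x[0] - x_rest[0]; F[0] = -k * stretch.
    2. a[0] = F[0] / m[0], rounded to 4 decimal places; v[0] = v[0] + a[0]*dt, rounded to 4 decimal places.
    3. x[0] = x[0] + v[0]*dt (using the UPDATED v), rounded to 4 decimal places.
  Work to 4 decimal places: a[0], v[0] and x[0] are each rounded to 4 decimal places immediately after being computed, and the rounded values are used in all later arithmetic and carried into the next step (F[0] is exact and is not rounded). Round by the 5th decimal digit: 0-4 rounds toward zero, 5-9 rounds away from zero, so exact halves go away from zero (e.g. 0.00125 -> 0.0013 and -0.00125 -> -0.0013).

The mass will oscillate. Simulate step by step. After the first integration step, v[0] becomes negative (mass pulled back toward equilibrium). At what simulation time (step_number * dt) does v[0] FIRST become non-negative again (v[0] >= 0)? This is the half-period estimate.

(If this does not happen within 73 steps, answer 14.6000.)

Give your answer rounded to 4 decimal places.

Step 0: x=[3.7000] v=[0.0000]
Step 1: x=[3.6093] v=[-0.4533]
Step 2: x=[3.4383] v=[-0.8552]
Step 3: x=[3.2063] v=[-1.1602]
Step 4: x=[2.9395] v=[-1.3338]
Step 5: x=[2.6683] v=[-1.3562]
Step 6: x=[2.4233] v=[-1.2249]
Step 7: x=[2.2323] v=[-0.9548]
Step 8: x=[2.1170] v=[-0.5764]
Step 9: x=[2.0905] v=[-0.1327]
Step 10: x=[2.1557] v=[0.3260]
First v>=0 after going negative at step 10, time=2.0000

Answer: 2.0000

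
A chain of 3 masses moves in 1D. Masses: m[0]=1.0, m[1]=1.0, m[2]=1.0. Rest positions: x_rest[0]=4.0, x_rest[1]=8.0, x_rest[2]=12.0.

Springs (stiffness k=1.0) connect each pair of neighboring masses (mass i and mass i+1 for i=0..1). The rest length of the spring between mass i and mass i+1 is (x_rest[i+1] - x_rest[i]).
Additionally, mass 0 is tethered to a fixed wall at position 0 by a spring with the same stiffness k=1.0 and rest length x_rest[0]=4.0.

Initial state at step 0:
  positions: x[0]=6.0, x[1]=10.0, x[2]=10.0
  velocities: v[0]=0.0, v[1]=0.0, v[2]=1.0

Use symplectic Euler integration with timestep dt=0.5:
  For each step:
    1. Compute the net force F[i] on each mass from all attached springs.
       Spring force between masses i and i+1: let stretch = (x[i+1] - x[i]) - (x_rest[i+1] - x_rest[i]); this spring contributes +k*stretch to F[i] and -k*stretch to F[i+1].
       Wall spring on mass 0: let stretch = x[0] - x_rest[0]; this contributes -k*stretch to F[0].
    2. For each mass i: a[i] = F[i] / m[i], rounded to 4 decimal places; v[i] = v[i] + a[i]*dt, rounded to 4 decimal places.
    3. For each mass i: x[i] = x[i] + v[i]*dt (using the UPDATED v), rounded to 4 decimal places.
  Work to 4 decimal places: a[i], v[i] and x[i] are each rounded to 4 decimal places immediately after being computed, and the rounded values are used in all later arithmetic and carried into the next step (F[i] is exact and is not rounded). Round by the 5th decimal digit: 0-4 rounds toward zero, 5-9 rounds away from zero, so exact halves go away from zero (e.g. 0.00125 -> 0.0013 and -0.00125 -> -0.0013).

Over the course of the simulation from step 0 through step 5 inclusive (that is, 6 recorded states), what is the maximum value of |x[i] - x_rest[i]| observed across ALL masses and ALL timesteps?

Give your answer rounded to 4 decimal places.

Step 0: x=[6.0000 10.0000 10.0000] v=[0.0000 0.0000 1.0000]
Step 1: x=[5.5000 9.0000 11.5000] v=[-1.0000 -2.0000 3.0000]
Step 2: x=[4.5000 7.7500 13.3750] v=[-2.0000 -2.5000 3.7500]
Step 3: x=[3.1875 7.0938 14.8438] v=[-2.6250 -1.3125 2.9375]
Step 4: x=[2.0547 7.3985 15.3751] v=[-2.2656 0.6094 1.0625]
Step 5: x=[1.7442 8.3614 14.9122] v=[-0.6211 1.9258 -0.9258]
Max displacement = 3.3751

Answer: 3.3751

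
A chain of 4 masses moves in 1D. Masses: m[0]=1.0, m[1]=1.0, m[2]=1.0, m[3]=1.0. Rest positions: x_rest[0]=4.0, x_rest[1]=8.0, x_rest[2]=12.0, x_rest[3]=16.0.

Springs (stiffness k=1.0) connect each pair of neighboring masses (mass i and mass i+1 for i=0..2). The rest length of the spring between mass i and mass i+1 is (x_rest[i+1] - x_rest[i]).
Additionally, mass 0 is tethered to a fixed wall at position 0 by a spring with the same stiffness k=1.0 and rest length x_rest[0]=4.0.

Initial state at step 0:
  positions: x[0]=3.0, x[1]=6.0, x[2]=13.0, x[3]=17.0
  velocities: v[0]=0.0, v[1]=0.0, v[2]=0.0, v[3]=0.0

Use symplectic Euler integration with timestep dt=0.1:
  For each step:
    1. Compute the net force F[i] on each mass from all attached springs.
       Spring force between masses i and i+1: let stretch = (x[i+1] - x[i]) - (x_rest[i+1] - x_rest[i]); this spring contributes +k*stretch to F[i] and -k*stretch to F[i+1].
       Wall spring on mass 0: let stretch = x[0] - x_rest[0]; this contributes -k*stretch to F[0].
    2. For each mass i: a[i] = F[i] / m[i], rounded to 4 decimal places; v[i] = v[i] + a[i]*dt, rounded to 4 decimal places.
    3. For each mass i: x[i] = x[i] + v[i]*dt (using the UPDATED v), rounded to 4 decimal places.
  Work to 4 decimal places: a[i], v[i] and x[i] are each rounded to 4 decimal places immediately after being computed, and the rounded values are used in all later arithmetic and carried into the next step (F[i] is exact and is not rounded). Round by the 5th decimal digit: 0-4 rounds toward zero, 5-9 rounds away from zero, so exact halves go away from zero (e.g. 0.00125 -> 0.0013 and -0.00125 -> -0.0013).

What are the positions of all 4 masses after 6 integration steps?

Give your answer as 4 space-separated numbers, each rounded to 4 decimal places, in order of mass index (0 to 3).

Answer: 3.0265 6.7660 12.4372 16.9801

Derivation:
Step 0: x=[3.0000 6.0000 13.0000 17.0000] v=[0.0000 0.0000 0.0000 0.0000]
Step 1: x=[3.0000 6.0400 12.9700 17.0000] v=[0.0000 0.4000 -0.3000 0.0000]
Step 2: x=[3.0004 6.1189 12.9110 16.9997] v=[0.0040 0.7890 -0.5900 -0.0030]
Step 3: x=[3.0020 6.2345 12.8250 16.9985] v=[0.0158 1.1564 -0.8603 -0.0119]
Step 4: x=[3.0059 6.3837 12.7148 16.9956] v=[0.0389 1.4922 -1.1020 -0.0293]
Step 5: x=[3.0135 6.5625 12.5841 16.9899] v=[0.0761 1.7875 -1.3070 -0.0574]
Step 6: x=[3.0265 6.7660 12.4372 16.9801] v=[0.1297 2.0348 -1.4686 -0.0980]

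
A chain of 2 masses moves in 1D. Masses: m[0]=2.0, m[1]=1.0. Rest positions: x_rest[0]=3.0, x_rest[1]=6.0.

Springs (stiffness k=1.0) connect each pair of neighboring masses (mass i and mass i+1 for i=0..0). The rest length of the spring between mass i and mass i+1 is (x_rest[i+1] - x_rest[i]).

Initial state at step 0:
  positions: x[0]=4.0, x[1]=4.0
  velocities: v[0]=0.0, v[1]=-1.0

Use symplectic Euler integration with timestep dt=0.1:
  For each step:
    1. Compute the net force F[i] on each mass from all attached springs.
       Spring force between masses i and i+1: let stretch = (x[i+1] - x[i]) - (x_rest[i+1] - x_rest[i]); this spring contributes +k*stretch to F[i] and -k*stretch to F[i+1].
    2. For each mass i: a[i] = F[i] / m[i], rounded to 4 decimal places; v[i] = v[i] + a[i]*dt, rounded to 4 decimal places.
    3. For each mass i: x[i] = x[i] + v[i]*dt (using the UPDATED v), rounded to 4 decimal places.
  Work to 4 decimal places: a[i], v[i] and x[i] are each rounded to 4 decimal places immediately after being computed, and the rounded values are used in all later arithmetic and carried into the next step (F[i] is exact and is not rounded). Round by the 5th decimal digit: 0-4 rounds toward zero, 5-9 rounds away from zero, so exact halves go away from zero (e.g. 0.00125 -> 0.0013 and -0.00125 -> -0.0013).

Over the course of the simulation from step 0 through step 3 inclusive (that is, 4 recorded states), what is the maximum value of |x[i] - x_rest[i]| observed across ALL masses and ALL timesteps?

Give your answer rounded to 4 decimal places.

Answer: 2.1182

Derivation:
Step 0: x=[4.0000 4.0000] v=[0.0000 -1.0000]
Step 1: x=[3.9850 3.9300] v=[-0.1500 -0.7000]
Step 2: x=[3.9547 3.8906] v=[-0.3028 -0.3945]
Step 3: x=[3.9091 3.8818] v=[-0.4560 -0.0881]
Max displacement = 2.1182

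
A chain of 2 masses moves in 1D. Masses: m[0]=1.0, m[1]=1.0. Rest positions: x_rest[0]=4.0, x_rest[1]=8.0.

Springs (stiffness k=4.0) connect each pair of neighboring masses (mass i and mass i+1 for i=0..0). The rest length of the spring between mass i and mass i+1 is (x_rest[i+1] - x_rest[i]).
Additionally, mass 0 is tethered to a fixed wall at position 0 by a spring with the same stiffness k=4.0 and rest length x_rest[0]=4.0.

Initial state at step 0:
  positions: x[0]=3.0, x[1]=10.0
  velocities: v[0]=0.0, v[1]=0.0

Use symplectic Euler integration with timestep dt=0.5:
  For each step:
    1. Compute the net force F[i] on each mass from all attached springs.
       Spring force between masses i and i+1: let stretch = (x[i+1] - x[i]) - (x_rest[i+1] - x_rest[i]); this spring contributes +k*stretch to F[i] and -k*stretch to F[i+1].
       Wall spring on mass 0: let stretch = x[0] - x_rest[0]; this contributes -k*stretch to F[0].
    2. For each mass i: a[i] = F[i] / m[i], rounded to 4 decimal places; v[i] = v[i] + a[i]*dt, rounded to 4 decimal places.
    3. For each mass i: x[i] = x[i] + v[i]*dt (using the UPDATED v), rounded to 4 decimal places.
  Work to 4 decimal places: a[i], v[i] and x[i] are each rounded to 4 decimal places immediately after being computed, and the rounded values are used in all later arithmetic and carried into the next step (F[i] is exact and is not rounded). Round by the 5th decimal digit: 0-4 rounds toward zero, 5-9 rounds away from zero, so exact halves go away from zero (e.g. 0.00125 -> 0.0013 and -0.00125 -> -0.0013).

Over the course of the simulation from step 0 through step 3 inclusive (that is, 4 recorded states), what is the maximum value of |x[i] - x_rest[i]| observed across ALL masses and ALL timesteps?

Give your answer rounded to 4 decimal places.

Step 0: x=[3.0000 10.0000] v=[0.0000 0.0000]
Step 1: x=[7.0000 7.0000] v=[8.0000 -6.0000]
Step 2: x=[4.0000 8.0000] v=[-6.0000 2.0000]
Step 3: x=[1.0000 9.0000] v=[-6.0000 2.0000]
Max displacement = 3.0000

Answer: 3.0000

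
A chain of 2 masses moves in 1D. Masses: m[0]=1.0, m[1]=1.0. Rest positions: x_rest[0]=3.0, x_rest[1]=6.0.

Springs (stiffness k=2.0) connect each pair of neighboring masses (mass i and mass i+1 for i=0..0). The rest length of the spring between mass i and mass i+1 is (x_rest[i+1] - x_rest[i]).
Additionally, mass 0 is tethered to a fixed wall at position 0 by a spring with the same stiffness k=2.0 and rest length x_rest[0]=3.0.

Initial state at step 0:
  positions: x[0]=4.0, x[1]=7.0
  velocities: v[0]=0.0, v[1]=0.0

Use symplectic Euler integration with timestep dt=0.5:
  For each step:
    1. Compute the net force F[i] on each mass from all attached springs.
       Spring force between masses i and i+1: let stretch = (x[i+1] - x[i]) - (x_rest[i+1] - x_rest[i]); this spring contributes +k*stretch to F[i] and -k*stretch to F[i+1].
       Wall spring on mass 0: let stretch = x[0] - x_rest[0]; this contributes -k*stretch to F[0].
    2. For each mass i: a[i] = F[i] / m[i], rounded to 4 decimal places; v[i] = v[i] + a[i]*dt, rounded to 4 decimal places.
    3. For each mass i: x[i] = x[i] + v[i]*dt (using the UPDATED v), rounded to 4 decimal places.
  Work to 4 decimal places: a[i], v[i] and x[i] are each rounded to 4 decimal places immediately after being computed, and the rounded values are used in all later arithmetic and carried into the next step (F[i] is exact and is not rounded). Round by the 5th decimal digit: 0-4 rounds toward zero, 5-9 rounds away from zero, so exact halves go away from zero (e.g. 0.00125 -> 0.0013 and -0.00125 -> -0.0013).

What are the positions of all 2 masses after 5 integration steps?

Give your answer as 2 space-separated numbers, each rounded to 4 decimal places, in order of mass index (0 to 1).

Answer: 2.7500 4.9063

Derivation:
Step 0: x=[4.0000 7.0000] v=[0.0000 0.0000]
Step 1: x=[3.5000 7.0000] v=[-1.0000 0.0000]
Step 2: x=[3.0000 6.7500] v=[-1.0000 -0.5000]
Step 3: x=[2.8750 6.1250] v=[-0.2500 -1.2500]
Step 4: x=[2.9375 5.3750] v=[0.1250 -1.5000]
Step 5: x=[2.7500 4.9063] v=[-0.3750 -0.9375]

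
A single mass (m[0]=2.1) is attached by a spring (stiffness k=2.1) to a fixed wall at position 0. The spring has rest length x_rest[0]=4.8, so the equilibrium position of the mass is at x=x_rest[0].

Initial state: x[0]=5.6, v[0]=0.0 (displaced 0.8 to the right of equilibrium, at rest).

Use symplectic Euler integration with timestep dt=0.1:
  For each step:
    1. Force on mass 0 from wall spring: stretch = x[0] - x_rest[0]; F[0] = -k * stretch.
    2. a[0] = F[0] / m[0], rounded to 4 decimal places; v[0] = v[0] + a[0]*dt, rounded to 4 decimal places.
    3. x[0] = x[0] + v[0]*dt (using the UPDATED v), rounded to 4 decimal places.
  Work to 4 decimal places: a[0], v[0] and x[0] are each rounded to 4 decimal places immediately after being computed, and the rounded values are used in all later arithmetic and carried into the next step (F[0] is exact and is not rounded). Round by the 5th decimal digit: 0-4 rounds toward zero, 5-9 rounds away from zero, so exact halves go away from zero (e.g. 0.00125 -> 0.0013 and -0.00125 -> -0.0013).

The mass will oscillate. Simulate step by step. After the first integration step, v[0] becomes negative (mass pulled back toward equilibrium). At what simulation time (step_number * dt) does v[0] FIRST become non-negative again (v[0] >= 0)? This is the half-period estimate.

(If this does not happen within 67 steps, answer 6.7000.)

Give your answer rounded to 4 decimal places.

Step 0: x=[5.6000] v=[0.0000]
Step 1: x=[5.5920] v=[-0.0800]
Step 2: x=[5.5761] v=[-0.1592]
Step 3: x=[5.5524] v=[-0.2368]
Step 4: x=[5.5212] v=[-0.3120]
Step 5: x=[5.4828] v=[-0.3841]
Step 6: x=[5.4376] v=[-0.4524]
Step 7: x=[5.3860] v=[-0.5162]
Step 8: x=[5.3285] v=[-0.5748]
Step 9: x=[5.2657] v=[-0.6277]
Step 10: x=[5.1983] v=[-0.6743]
Step 11: x=[5.1269] v=[-0.7141]
Step 12: x=[5.0522] v=[-0.7468]
Step 13: x=[4.9750] v=[-0.7720]
Step 14: x=[4.8961] v=[-0.7895]
Step 15: x=[4.8162] v=[-0.7991]
Step 16: x=[4.7361] v=[-0.8007]
Step 17: x=[4.6567] v=[-0.7943]
Step 18: x=[4.5787] v=[-0.7800]
Step 19: x=[4.5029] v=[-0.7579]
Step 20: x=[4.4301] v=[-0.7282]
Step 21: x=[4.3610] v=[-0.6912]
Step 22: x=[4.2963] v=[-0.6473]
Step 23: x=[4.2366] v=[-0.5969]
Step 24: x=[4.1825] v=[-0.5406]
Step 25: x=[4.1346] v=[-0.4789]
Step 26: x=[4.0934] v=[-0.4124]
Step 27: x=[4.0592] v=[-0.3417]
Step 28: x=[4.0324] v=[-0.2676]
Step 29: x=[4.0133] v=[-0.1908]
Step 30: x=[4.0021] v=[-0.1121]
Step 31: x=[3.9989] v=[-0.0323]
Step 32: x=[4.0037] v=[0.0478]
First v>=0 after going negative at step 32, time=3.2000

Answer: 3.2000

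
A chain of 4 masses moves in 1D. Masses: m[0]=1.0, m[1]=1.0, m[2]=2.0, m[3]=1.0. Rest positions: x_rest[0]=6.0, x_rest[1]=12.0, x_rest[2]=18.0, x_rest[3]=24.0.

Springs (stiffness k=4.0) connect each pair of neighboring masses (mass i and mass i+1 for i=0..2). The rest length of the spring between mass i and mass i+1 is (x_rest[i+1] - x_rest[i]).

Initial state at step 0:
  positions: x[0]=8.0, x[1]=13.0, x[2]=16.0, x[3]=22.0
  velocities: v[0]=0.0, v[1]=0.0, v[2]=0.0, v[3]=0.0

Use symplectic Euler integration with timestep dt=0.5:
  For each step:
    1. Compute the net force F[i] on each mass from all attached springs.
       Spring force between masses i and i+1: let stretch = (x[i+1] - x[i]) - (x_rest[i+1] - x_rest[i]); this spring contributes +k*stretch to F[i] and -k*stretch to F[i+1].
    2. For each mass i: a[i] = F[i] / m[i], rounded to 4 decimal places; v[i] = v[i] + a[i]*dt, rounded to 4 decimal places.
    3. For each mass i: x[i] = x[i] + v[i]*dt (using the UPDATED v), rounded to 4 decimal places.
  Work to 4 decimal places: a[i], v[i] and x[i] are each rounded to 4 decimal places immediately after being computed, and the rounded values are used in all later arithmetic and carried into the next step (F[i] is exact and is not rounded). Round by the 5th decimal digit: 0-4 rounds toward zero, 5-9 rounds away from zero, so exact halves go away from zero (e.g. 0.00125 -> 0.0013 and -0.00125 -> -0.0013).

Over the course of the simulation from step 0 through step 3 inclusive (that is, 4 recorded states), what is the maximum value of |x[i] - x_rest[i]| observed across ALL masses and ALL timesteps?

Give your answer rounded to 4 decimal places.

Answer: 3.5000

Derivation:
Step 0: x=[8.0000 13.0000 16.0000 22.0000] v=[0.0000 0.0000 0.0000 0.0000]
Step 1: x=[7.0000 11.0000 17.5000 22.0000] v=[-2.0000 -4.0000 3.0000 0.0000]
Step 2: x=[4.0000 11.5000 18.0000 23.5000] v=[-6.0000 1.0000 1.0000 3.0000]
Step 3: x=[2.5000 11.0000 18.0000 25.5000] v=[-3.0000 -1.0000 0.0000 4.0000]
Max displacement = 3.5000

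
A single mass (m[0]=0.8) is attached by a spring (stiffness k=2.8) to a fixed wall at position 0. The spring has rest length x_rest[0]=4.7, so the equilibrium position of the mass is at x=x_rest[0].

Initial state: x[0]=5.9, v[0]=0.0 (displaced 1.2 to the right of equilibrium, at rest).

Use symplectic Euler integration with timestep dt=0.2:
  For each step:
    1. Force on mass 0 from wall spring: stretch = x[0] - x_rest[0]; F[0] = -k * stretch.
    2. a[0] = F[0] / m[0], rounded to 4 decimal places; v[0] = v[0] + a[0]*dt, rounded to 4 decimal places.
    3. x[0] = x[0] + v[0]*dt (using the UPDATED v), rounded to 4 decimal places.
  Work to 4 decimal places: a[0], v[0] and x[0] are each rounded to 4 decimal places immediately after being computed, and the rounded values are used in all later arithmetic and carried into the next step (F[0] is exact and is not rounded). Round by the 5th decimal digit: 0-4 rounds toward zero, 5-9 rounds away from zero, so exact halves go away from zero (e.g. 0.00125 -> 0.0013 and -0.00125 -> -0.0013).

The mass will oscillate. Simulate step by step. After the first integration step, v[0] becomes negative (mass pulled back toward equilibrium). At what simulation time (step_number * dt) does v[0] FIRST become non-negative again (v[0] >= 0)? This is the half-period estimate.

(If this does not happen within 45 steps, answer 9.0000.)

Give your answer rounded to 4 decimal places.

Answer: 1.8000

Derivation:
Step 0: x=[5.9000] v=[0.0000]
Step 1: x=[5.7320] v=[-0.8400]
Step 2: x=[5.4195] v=[-1.5624]
Step 3: x=[5.0063] v=[-2.0661]
Step 4: x=[4.5502] v=[-2.2805]
Step 5: x=[4.1151] v=[-2.1756]
Step 6: x=[3.7619] v=[-1.7662]
Step 7: x=[3.5400] v=[-1.1095]
Step 8: x=[3.4805] v=[-0.2975]
Step 9: x=[3.5917] v=[0.5562]
First v>=0 after going negative at step 9, time=1.8000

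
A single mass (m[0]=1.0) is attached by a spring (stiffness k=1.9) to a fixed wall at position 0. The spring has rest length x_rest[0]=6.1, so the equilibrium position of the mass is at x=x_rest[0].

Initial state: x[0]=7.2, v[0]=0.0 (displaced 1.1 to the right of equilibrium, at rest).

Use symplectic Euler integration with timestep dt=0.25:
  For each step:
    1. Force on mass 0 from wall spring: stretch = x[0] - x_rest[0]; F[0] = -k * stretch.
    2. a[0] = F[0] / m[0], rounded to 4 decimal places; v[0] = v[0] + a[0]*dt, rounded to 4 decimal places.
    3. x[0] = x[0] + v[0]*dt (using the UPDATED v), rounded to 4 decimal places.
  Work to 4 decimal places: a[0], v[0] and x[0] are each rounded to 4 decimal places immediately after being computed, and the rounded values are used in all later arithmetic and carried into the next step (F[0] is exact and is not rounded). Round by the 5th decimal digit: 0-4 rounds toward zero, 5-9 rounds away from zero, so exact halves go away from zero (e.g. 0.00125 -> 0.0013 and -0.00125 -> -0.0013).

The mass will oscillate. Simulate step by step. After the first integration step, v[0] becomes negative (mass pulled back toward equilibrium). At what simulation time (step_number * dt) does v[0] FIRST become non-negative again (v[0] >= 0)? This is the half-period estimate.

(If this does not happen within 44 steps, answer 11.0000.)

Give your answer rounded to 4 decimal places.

Step 0: x=[7.2000] v=[0.0000]
Step 1: x=[7.0694] v=[-0.5225]
Step 2: x=[6.8237] v=[-0.9830]
Step 3: x=[6.4920] v=[-1.3268]
Step 4: x=[6.1138] v=[-1.5130]
Step 5: x=[5.7339] v=[-1.5196]
Step 6: x=[5.3975] v=[-1.3457]
Step 7: x=[5.1445] v=[-1.0120]
Step 8: x=[5.0050] v=[-0.5581]
Step 9: x=[4.9955] v=[-0.0380]
Step 10: x=[5.1172] v=[0.4867]
First v>=0 after going negative at step 10, time=2.5000

Answer: 2.5000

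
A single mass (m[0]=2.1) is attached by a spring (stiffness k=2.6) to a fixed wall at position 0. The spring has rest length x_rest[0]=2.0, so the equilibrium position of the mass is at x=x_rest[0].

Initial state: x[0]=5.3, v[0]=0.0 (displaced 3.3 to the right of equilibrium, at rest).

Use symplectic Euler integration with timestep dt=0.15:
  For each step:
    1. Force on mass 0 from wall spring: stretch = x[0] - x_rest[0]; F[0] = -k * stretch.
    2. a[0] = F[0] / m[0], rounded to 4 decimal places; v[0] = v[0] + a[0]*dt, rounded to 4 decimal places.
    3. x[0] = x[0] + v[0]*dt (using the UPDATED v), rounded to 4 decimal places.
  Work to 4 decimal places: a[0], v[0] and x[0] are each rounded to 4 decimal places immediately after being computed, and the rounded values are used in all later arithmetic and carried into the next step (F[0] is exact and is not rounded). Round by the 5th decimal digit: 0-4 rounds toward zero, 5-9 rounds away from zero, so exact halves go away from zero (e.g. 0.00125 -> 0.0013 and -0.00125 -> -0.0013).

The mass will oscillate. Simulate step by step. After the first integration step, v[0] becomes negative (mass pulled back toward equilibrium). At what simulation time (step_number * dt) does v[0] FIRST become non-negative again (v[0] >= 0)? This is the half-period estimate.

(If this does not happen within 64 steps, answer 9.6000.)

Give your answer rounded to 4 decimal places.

Answer: 2.8500

Derivation:
Step 0: x=[5.3000] v=[0.0000]
Step 1: x=[5.2081] v=[-0.6129]
Step 2: x=[5.0268] v=[-1.2087]
Step 3: x=[4.7612] v=[-1.7708]
Step 4: x=[4.4187] v=[-2.2836]
Step 5: x=[4.0088] v=[-2.7328]
Step 6: x=[3.5429] v=[-3.1059]
Step 7: x=[3.0340] v=[-3.3924]
Step 8: x=[2.4963] v=[-3.5844]
Step 9: x=[1.9448] v=[-3.6766]
Step 10: x=[1.3948] v=[-3.6664]
Step 11: x=[0.8617] v=[-3.5540]
Step 12: x=[0.3603] v=[-3.3426]
Step 13: x=[-0.0954] v=[-3.0381]
Step 14: x=[-0.4928] v=[-2.6490]
Step 15: x=[-0.8207] v=[-2.1861]
Step 16: x=[-1.0700] v=[-1.6623]
Step 17: x=[-1.2338] v=[-1.0922]
Step 18: x=[-1.3075] v=[-0.4916]
Step 19: x=[-1.2891] v=[0.1227]
First v>=0 after going negative at step 19, time=2.8500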